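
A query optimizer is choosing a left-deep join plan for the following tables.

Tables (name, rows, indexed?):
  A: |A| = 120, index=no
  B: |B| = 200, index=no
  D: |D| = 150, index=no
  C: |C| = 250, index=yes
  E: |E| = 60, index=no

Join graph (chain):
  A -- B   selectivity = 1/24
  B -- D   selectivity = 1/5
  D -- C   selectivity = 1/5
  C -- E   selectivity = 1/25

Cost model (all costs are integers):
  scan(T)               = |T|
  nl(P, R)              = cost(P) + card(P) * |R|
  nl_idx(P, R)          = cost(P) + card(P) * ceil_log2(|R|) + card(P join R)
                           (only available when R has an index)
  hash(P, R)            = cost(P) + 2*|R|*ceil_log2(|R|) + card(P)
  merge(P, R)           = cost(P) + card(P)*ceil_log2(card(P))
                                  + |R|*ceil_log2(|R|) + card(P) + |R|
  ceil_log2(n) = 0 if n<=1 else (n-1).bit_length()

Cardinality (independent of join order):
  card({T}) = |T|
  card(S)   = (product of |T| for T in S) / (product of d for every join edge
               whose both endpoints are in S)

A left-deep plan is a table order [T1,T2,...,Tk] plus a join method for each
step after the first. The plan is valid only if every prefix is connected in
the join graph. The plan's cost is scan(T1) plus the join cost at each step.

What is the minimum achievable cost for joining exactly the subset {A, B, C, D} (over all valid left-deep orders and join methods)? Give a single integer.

Selinger DP over subsets of {A,B,C,D}:
  {A}: scan cost=120, card=120
  {B}: scan cost=200, card=200
  {D}: scan cost=150, card=150
  {C}: scan cost=250, card=250
  {AB}: card=1000; try (A,hash)→2080, (B,merge)→2880, (A,merge)→2960, (B,hash)→3440, (B,nl)→24120, (A,nl)→24200; best=2080 via (A,hash)
  {BD}: card=6000; try (D,hash)→2800, (B,merge)→3300, (D,merge)→3350, (B,hash)→3500, (B,nl)→30150, (D,nl)→30200; best=2800 via (D,hash)
  {CD}: card=7500; try (D,hash)→2900, (C,merge)→3750, (D,merge)→3850, (C,hash)→4300, (C,nl_idx)→8850, (C,nl)→37650 …(+1); best=2900 via (D,hash)
  {ABD}: card=30000; try (D,hash)→5480, (A,hash)→10480, (D,merge)→14430, (A,merge)→87760, (D,nl)→152080, (A,nl)→722800; best=5480 via (D,hash)
  {BCD}: card=300000; try (C,hash)→12800, (B,hash)→13600, (C,merge)→89050, (B,merge)→109700, (C,nl_idx)→350800, (C,nl)→1502800 …(+1); best=12800 via (C,hash)
  {ABCD}: card=1500000; try (C,hash)→39480, (A,hash)→314480, (C,merge)→487730, (C,nl_idx)→1745480, (A,merge)→6013760, (C,nl)→7505480 …(+1); best=39480 via (C,hash)

39480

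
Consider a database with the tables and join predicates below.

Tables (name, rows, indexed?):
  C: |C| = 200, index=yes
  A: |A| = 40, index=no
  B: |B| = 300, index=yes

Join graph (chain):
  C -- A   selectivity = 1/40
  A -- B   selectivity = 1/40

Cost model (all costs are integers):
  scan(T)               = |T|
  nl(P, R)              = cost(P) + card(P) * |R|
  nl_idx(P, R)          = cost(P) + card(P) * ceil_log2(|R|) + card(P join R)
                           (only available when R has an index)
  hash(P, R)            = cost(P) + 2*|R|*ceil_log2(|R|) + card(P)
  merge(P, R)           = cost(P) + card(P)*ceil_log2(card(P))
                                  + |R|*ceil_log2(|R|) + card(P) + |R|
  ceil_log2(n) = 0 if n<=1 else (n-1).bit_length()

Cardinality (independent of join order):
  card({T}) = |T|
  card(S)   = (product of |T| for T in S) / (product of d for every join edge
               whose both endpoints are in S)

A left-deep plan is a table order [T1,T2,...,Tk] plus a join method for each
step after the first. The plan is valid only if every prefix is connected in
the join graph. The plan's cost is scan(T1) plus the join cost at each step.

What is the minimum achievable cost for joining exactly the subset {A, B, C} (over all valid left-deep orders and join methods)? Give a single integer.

3860

Selinger DP over subsets of {A,B,C}:
  {C}: scan cost=200, card=200
  {A}: scan cost=40, card=40
  {B}: scan cost=300, card=300
  {AC}: card=200; try (C,nl_idx)→560, (A,hash)→880, (C,merge)→2120, (A,merge)→2280, (C,hash)→3280, (C,nl)→8040 …(+1); best=560 via (C,nl_idx)
  {AB}: card=300; try (B,nl_idx)→700, (A,hash)→1080, (B,merge)→3320, (A,merge)→3580, (B,hash)→5480, (B,nl)→12040 …(+1); best=700 via (B,nl_idx)
  {ABC}: card=1500; try (B,nl_idx)→3860, (C,hash)→4200, (C,nl_idx)→4600, (B,merge)→5360, (C,merge)→5500, (B,hash)→6160 …(+2); best=3860 via (B,nl_idx)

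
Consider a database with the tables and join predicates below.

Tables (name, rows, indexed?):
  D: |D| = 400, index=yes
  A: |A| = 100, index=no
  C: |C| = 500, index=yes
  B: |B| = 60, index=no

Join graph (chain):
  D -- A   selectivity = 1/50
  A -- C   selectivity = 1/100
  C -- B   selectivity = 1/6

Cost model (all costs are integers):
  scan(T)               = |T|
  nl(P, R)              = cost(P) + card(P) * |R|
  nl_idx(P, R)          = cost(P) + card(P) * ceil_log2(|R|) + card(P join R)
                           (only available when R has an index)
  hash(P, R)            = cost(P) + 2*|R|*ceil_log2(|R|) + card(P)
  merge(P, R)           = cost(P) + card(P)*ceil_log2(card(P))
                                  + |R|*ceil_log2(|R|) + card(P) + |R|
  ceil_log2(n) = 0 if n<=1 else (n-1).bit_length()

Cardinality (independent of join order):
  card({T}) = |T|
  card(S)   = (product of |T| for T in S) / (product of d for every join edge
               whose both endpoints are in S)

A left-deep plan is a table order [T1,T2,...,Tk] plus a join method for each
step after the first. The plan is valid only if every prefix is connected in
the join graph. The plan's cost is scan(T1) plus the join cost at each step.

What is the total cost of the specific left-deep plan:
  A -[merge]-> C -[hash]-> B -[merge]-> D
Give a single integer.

81120

step 1: scan A: cost=100, card=100
step 2: join C via merge
    card(P join C) = 100*500/(100) = 500
    cost = 100 + 100*7 + 500*9 + 100 + 500 = 5900
step 3: join B via hash
    card(P join B) = 500*60/(6) = 5000
    cost = 5900 + 2*60*6 + 500 = 7120
step 4: join D via merge
    card(P join D) = 5000*400/(50) = 40000
    cost = 7120 + 5000*13 + 400*9 + 5000 + 400 = 81120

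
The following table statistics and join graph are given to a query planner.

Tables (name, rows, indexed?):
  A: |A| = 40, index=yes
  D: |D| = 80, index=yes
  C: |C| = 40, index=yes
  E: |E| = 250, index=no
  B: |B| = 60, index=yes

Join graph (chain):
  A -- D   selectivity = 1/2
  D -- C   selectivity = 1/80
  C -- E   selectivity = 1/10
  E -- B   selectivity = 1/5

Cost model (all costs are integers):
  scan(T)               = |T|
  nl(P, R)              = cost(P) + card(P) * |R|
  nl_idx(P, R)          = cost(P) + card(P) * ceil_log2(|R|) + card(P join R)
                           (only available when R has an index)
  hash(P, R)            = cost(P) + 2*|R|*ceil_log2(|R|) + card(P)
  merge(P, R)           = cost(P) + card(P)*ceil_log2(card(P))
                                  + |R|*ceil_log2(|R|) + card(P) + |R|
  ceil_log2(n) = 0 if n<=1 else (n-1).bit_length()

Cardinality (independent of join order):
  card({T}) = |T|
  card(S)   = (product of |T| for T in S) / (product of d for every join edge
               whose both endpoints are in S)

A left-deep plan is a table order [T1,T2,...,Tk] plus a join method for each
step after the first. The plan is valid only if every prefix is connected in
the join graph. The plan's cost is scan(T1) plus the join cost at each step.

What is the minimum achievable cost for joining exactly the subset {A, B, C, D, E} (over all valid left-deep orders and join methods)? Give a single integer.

17090

Selinger DP over subsets of {A,B,C,D,E}:
  {A}: scan cost=40, card=40
  {D}: scan cost=80, card=80
  {C}: scan cost=40, card=40
  {E}: scan cost=250, card=250
  {B}: scan cost=60, card=60
  {AD}: card=1600; try (A,hash)→640, (D,merge)→960, (A,merge)→1000, (D,hash)→1200, (D,nl_idx)→1920, (A,nl_idx)→2160 …(+2); best=640 via (A,hash)
  {CD}: card=40; try (D,nl_idx)→360, (C,nl_idx)→600, (C,hash)→640, (D,merge)→960, (C,merge)→1000, (D,hash)→1200 …(+2); best=360 via (D,nl_idx)
  {CE}: card=1000; try (C,hash)→980, (E,merge)→2570, (C,nl_idx)→2750, (C,merge)→2780, (E,hash)→4080, (E,nl)→10040 …(+1); best=980 via (C,hash)
  {BE}: card=3000; try (B,hash)→1220, (E,merge)→2730, (B,merge)→2920, (E,hash)→4120, (B,nl_idx)→4750, (E,nl)→15060 …(+1); best=1220 via (B,hash)
  {ACD}: card=800; try (A,hash)→880, (A,merge)→920, (A,nl_idx)→1400, (A,nl)→1960, (C,hash)→2720, (C,nl_idx)→11040 …(+2); best=880 via (A,hash)
  {CDE}: card=1000; try (E,merge)→2890, (D,hash)→3100, (E,hash)→4400, (D,nl_idx)→8980, (E,nl)→10360, (D,merge)→12620 …(+1); best=2890 via (E,merge)
  {BCE}: card=12000; try (B,hash)→2700, (C,hash)→4700, (B,merge)→12400, (B,nl_idx)→18980, (C,nl_idx)→31220, (C,merge)→40500 …(+2); best=2700 via (B,hash)
  {ACDE}: card=20000; try (A,hash)→4370, (E,hash)→5680, (E,merge)→11930, (A,merge)→14170, (A,nl_idx)→28890, (A,nl)→42890 …(+1); best=4370 via (A,hash)
  {BCDE}: card=12000; try (B,hash)→4610, (B,merge)→14310, (D,hash)→15820, (B,nl_idx)→20890, (B,nl)→62890, (D,nl_idx)→98700 …(+2); best=4610 via (B,hash)
  {ABCDE}: card=240000; try (A,hash)→17090, (B,hash)→25090, (A,merge)→184890, (A,nl_idx)→316610, (B,merge)→324790, (B,nl_idx)→364370 …(+2); best=17090 via (A,hash)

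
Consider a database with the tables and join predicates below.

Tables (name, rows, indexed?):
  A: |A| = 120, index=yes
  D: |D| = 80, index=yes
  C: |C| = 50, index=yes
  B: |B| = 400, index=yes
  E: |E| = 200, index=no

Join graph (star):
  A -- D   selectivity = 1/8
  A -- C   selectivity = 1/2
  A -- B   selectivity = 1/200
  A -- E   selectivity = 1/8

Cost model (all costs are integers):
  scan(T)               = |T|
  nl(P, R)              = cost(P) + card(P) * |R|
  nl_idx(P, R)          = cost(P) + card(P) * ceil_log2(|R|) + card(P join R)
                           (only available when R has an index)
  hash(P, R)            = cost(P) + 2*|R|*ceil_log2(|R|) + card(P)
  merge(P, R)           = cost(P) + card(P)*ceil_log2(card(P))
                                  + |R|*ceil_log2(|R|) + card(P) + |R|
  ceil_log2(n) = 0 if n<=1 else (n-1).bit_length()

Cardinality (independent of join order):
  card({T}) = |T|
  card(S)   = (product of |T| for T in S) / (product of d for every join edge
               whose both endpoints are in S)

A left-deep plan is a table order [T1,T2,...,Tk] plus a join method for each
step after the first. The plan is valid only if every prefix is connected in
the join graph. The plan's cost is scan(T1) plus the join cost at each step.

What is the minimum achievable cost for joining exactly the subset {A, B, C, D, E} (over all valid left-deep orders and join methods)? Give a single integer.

69000

Selinger DP over subsets of {A,B,C,D,E}:
  {A}: scan cost=120, card=120
  {D}: scan cost=80, card=80
  {C}: scan cost=50, card=50
  {B}: scan cost=400, card=400
  {E}: scan cost=200, card=200
  {AD}: card=1200; try (D,hash)→1360, (A,merge)→1680, (D,merge)→1720, (A,hash)→1840, (A,nl_idx)→1840, (D,nl_idx)→2160 …(+2); best=1360 via (D,hash)
  {AC}: card=3000; try (C,hash)→840, (A,merge)→1360, (C,merge)→1430, (A,hash)→1780, (A,nl_idx)→3400, (C,nl_idx)→3840 …(+2); best=840 via (C,hash)
  {AB}: card=240; try (B,nl_idx)→1440, (A,hash)→2480, (A,nl_idx)→3440, (B,merge)→5080, (A,merge)→5360, (B,hash)→7440 …(+2); best=1440 via (B,nl_idx)
  {AE}: card=3000; try (A,hash)→2080, (E,merge)→2880, (A,merge)→2960, (E,hash)→3440, (A,nl_idx)→4600, (E,nl)→24120 …(+1); best=2080 via (A,hash)
  {ACD}: card=30000; try (C,hash)→3160, (D,hash)→4960, (C,merge)→16110, (C,nl_idx)→38560, (D,merge)→40480, (D,nl_idx)→51840 …(+2); best=3160 via (C,hash)
  {ABD}: card=2400; try (D,hash)→2800, (D,merge)→4240, (D,nl_idx)→5520, (B,hash)→9760, (B,nl_idx)→14560, (B,merge)→19760 …(+2); best=2800 via (D,hash)
  {ADE}: card=30000; try (E,hash)→5760, (D,hash)→6200, (E,merge)→17560, (D,merge)→41720, (D,nl_idx)→53080, (E,nl)→241360 …(+1); best=5760 via (E,hash)
  {ABC}: card=6000; try (C,hash)→2280, (C,merge)→3950, (C,nl_idx)→8880, (B,hash)→11040, (C,nl)→13440, (B,nl_idx)→33840 …(+2); best=2280 via (C,hash)
  {ACE}: card=75000; try (C,hash)→5680, (E,hash)→7040, (C,merge)→41430, (E,merge)→41640, (C,nl_idx)→95080, (C,nl)→152080 …(+1); best=5680 via (C,hash)
  {ABE}: card=6000; try (E,hash)→4880, (E,merge)→5400, (B,hash)→12280, (B,nl_idx)→35080, (B,merge)→45080, (E,nl)→49440 …(+1); best=4880 via (E,hash)
  {ABCD}: card=60000; try (C,hash)→5800, (D,hash)→9400, (C,merge)→34350, (B,hash)→40360, (C,nl_idx)→77200, (D,merge)→86920 …(+6); best=5800 via (C,hash)
  {ACDE}: card=750000; try (E,hash)→36360, (C,hash)→36360, (D,hash)→81800, (E,merge)→484960, (C,merge)→486110, (C,nl_idx)→935760 …(+5); best=36360 via (E,hash)
  {ABDE}: card=60000; try (E,hash)→8400, (D,hash)→12000, (E,merge)→35800, (B,hash)→42960, (D,merge)→89520, (D,nl_idx)→106880 …(+5); best=8400 via (E,hash)
  {ABCE}: card=150000; try (E,hash)→11480, (C,hash)→11480, (B,hash)→87880, (E,merge)→88080, (C,merge)→89230, (C,nl_idx)→190880 …(+5); best=11480 via (E,hash)
  {ABCDE}: card=1500000; try (E,hash)→69000, (C,hash)→69000, (D,hash)→162600, (B,hash)→793560, (E,merge)→1027600, (C,merge)→1028750 …(+9); best=69000 via (E,hash)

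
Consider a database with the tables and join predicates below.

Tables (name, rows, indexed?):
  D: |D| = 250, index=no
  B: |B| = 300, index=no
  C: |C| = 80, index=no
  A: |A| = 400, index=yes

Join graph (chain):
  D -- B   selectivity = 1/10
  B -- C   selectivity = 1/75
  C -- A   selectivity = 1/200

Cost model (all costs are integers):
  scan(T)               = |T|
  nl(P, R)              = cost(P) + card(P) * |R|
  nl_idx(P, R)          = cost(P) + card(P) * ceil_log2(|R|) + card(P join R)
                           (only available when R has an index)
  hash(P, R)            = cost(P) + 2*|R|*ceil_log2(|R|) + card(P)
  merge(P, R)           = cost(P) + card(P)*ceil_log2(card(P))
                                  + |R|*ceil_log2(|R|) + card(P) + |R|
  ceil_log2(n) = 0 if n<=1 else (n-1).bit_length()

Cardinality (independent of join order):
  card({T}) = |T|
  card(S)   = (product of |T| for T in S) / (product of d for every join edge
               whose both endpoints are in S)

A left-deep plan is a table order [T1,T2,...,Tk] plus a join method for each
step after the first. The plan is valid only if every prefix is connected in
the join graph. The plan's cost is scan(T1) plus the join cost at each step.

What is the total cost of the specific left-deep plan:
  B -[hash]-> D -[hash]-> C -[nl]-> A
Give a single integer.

step 1: scan B: cost=300, card=300
step 2: join D via hash
    card(P join D) = 300*250/(10) = 7500
    cost = 300 + 2*250*8 + 300 = 4600
step 3: join C via hash
    card(P join C) = 7500*80/(75) = 8000
    cost = 4600 + 2*80*7 + 7500 = 13220
step 4: join A via nl
    card(P join A) = 8000*400/(200) = 16000
    cost = 13220 + 8000*400 = 3213220

3213220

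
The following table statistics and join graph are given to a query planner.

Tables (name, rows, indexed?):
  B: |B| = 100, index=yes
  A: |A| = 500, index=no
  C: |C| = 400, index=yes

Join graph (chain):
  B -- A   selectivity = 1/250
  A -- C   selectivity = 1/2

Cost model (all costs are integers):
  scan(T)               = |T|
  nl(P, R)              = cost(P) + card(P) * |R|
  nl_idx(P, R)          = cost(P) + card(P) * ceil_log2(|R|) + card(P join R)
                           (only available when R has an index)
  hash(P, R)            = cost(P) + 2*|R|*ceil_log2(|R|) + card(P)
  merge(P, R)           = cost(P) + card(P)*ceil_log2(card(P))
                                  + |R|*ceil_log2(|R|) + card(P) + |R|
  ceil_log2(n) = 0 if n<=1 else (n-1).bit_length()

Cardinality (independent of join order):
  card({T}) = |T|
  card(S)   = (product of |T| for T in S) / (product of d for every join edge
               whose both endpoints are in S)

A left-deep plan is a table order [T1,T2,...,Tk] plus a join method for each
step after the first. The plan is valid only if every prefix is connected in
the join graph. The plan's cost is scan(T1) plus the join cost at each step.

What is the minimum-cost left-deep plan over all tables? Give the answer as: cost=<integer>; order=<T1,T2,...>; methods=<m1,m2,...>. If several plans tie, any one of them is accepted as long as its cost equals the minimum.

Selinger DP (subsets sized 1..n):
  {B}: scan cost=100, card=100
  {A}: scan cost=500, card=500
  {C}: scan cost=400, card=400
  {AB}: card=200; try (B,hash)→2400, (B,nl_idx)→4200, (A,merge)→5900, (B,merge)→6300, (A,hash)→9200, (A,nl)→50100 …(+1); best=2400 via (B,hash)
  {AC}: card=100000; try (C,hash)→8200, (A,merge)→9400, (C,merge)→9500, (A,hash)→9800, (C,nl_idx)→105000, (A,nl)→200400 …(+1); best=8200 via (C,hash)
  {ABC}: card=40000; try (C,merge)→8200, (C,hash)→9800, (C,nl_idx)→44200, (C,nl)→82400, (B,hash)→109600, (B,nl_idx)→748200 …(+2); best=8200 via (C,merge)

cost=8200; order=A,B,C; methods=hash,merge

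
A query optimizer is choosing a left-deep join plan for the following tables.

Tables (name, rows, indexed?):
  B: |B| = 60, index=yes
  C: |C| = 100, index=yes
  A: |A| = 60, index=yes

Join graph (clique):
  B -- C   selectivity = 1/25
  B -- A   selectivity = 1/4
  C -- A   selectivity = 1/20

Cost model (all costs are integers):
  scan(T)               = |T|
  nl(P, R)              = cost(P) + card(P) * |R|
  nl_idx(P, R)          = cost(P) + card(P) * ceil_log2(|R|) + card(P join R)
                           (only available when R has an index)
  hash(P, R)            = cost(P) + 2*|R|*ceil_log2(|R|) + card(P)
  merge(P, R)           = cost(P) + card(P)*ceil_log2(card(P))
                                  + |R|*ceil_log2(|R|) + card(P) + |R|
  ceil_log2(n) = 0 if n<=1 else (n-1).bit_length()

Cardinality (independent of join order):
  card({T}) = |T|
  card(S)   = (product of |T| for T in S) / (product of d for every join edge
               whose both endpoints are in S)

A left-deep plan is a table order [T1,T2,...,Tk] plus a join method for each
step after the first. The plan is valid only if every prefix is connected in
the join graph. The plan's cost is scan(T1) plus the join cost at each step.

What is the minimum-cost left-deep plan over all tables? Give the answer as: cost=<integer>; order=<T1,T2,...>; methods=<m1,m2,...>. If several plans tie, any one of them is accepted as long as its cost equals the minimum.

Selinger DP (subsets sized 1..n):
  {B}: scan cost=60, card=60
  {C}: scan cost=100, card=100
  {A}: scan cost=60, card=60
  {BC}: card=240; try (C,nl_idx)→720, (B,hash)→920, (B,nl_idx)→940, (C,merge)→1280, (B,merge)→1320, (C,hash)→1520 …(+2); best=720 via (C,nl_idx)
  {AB}: card=900; try (B,hash)→840, (A,hash)→840, (B,merge)→900, (A,merge)→900, (B,nl_idx)→1320, (A,nl_idx)→1320 …(+2); best=840 via (B,hash)
  {AC}: card=300; try (C,nl_idx)→780, (A,hash)→920, (A,nl_idx)→1000, (C,merge)→1280, (A,merge)→1320, (C,hash)→1520 …(+2); best=780 via (C,nl_idx)
  {ABC}: card=180; try (A,hash)→1680, (B,hash)→1800, (A,nl_idx)→2340, (B,nl_idx)→2760, (C,hash)→3140, (A,merge)→3300 …(+6); best=1680 via (A,hash)

cost=1680; order=B,C,A; methods=nl_idx,hash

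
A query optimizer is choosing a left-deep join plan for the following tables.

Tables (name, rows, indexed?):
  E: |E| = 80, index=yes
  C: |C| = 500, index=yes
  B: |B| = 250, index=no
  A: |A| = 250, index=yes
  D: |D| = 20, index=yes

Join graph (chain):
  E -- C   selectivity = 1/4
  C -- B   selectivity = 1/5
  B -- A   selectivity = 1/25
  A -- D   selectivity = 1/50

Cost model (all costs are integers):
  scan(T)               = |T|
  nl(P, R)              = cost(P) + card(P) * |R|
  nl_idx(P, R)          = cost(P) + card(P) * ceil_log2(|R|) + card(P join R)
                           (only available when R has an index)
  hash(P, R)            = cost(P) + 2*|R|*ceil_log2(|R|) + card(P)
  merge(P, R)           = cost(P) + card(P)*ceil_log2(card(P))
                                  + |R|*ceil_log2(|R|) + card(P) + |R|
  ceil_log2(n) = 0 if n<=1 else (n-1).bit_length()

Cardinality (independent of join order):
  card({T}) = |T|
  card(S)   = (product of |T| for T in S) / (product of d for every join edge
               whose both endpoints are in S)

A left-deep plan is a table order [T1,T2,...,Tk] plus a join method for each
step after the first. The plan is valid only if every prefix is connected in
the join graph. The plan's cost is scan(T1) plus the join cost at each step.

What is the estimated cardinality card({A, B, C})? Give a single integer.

Tables in S: A(250), B(250), C(500)
Edges inside S: C-B(d=5), B-A(d=25)
numerator = 250 * 250 * 500 = 31250000
denominator = 5 * 25 = 125
card(S) = 31250000 / 125 = 250000

250000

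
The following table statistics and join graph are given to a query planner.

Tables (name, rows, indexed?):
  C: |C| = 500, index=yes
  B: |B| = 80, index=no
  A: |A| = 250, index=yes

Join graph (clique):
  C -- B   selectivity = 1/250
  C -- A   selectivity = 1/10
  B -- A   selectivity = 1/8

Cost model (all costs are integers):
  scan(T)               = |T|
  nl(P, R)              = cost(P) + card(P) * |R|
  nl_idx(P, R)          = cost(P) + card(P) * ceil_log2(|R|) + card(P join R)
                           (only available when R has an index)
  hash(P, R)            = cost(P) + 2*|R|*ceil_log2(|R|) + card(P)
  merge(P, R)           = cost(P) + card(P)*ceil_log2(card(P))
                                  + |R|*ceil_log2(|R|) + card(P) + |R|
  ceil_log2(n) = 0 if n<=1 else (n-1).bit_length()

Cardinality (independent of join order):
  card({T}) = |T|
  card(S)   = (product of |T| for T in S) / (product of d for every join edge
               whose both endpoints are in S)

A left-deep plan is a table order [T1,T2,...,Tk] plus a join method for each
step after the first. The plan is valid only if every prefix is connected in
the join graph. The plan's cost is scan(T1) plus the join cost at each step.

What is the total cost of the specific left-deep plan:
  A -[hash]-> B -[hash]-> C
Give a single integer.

step 1: scan A: cost=250, card=250
step 2: join B via hash
    card(P join B) = 250*80/(8) = 2500
    cost = 250 + 2*80*7 + 250 = 1620
step 3: join C via hash
    card(P join C) = 2500*500/(250*10) = 500
    cost = 1620 + 2*500*9 + 2500 = 13120

13120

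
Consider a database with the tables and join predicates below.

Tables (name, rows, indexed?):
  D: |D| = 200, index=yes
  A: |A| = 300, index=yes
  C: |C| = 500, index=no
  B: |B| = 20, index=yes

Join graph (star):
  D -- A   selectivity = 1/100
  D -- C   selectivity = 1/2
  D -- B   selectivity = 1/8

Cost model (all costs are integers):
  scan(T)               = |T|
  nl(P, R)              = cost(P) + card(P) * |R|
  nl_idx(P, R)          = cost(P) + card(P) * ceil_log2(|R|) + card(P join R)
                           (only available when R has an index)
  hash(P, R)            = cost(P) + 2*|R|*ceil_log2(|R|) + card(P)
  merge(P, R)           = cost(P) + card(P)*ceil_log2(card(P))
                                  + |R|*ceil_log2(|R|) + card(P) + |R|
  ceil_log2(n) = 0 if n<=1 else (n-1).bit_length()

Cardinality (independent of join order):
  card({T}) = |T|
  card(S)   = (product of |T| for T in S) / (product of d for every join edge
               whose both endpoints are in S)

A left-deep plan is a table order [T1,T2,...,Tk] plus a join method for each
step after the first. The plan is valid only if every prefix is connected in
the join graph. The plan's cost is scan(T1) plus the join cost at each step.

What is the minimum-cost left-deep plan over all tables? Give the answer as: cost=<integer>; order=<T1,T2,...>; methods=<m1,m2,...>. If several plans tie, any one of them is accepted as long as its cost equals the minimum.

cost=13900; order=D,A,B,C; methods=nl_idx,hash,hash

Selinger DP (subsets sized 1..n):
  {D}: scan cost=200, card=200
  {A}: scan cost=300, card=300
  {C}: scan cost=500, card=500
  {B}: scan cost=20, card=20
  {AD}: card=600; try (A,nl_idx)→2600, (D,nl_idx)→3300, (D,hash)→3800, (A,merge)→5000, (D,merge)→5100, (A,hash)→5800 …(+2); best=2600 via (A,nl_idx)
  {CD}: card=50000; try (D,hash)→4200, (C,merge)→7000, (D,merge)→7300, (C,hash)→9400, (D,nl_idx)→54500, (C,nl)→100200 …(+1); best=4200 via (D,hash)
  {BD}: card=500; try (B,hash)→600, (D,nl_idx)→680, (B,nl_idx)→1700, (D,merge)→1940, (B,merge)→2120, (D,hash)→3240 …(+2); best=600 via (B,hash)
  {ACD}: card=150000; try (C,hash)→12200, (C,merge)→14200, (A,hash)→59600, (C,nl)→302600, (A,nl_idx)→604200, (A,merge)→857200 …(+1); best=12200 via (C,hash)
  {ABD}: card=1500; try (B,hash)→3400, (A,hash)→6500, (A,nl_idx)→6600, (B,nl_idx)→7100, (A,merge)→8600, (B,merge)→9320 …(+2); best=3400 via (B,hash)
  {BCD}: card=125000; try (C,hash)→10100, (C,merge)→10600, (B,hash)→54400, (C,nl)→250600, (B,nl_idx)→379200, (B,merge)→854320 …(+1); best=10100 via (C,hash)
  {ABCD}: card=375000; try (C,hash)→13900, (C,merge)→26400, (A,hash)→140500, (B,hash)→162400, (C,nl)→753400, (B,nl_idx)→1137200 …(+5); best=13900 via (C,hash)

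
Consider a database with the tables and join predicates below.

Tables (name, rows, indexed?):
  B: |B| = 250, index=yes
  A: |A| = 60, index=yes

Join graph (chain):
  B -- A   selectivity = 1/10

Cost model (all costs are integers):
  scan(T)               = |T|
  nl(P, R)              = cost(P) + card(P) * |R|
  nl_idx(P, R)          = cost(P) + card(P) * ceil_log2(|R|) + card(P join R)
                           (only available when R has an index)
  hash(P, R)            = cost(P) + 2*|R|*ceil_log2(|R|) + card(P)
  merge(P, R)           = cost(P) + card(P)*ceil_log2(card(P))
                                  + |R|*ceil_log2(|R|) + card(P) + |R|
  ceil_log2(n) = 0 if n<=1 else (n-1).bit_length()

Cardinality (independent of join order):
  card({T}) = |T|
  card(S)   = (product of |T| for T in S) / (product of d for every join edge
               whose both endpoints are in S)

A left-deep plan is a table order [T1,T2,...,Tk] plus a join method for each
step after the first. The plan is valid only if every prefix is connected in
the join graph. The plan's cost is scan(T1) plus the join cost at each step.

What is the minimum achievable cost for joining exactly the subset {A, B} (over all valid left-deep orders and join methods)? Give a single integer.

Selinger DP over subsets of {A,B}:
  {B}: scan cost=250, card=250
  {A}: scan cost=60, card=60
  {AB}: card=1500; try (A,hash)→1220, (B,nl_idx)→2040, (B,merge)→2730, (A,merge)→2920, (A,nl_idx)→3250, (B,hash)→4120 …(+2); best=1220 via (A,hash)

1220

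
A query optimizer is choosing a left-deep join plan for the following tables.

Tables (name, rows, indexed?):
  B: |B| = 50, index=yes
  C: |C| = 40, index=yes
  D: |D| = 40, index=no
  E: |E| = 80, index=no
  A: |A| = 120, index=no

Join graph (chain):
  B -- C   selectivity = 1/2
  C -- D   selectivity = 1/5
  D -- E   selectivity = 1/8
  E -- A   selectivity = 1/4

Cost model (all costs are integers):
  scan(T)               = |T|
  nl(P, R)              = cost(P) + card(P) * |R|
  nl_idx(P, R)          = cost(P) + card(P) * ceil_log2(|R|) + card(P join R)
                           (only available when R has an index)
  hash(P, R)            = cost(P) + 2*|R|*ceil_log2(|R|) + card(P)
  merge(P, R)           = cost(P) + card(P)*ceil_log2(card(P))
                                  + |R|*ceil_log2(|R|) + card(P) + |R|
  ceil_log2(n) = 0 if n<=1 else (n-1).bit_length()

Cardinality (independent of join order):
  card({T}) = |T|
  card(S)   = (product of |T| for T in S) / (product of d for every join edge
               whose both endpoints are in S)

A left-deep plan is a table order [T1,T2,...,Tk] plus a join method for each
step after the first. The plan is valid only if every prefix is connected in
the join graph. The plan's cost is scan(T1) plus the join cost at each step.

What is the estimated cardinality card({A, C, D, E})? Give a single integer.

Tables in S: A(120), C(40), D(40), E(80)
Edges inside S: C-D(d=5), D-E(d=8), E-A(d=4)
numerator = 120 * 40 * 40 * 80 = 15360000
denominator = 5 * 8 * 4 = 160
card(S) = 15360000 / 160 = 96000

96000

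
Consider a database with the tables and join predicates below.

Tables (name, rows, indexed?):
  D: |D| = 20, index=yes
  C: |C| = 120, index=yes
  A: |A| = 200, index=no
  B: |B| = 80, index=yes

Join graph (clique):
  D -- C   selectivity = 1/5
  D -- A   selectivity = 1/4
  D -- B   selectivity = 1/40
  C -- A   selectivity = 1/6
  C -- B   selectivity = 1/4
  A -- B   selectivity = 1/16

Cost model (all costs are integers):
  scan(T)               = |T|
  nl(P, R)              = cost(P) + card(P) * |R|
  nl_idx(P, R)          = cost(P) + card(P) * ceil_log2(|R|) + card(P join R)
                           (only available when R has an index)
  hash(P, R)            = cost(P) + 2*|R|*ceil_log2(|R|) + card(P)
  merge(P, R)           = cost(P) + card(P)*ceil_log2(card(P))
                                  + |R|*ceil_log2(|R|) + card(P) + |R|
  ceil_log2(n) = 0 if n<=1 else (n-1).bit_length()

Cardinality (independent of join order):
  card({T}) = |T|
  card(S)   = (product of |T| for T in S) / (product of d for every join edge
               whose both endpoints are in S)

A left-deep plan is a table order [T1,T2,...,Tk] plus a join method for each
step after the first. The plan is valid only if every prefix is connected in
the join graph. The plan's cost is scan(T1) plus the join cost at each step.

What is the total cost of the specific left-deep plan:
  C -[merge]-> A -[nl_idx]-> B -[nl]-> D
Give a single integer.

135880

step 1: scan C: cost=120, card=120
step 2: join A via merge
    card(P join A) = 120*200/(6) = 4000
    cost = 120 + 120*7 + 200*8 + 120 + 200 = 2880
step 3: join B via nl_idx
    card(P join B) = 4000*80/(4*16) = 5000
    cost = 2880 + 4000*7 + 5000 = 35880
step 4: join D via nl
    card(P join D) = 5000*20/(5*4*40) = 125
    cost = 35880 + 5000*20 = 135880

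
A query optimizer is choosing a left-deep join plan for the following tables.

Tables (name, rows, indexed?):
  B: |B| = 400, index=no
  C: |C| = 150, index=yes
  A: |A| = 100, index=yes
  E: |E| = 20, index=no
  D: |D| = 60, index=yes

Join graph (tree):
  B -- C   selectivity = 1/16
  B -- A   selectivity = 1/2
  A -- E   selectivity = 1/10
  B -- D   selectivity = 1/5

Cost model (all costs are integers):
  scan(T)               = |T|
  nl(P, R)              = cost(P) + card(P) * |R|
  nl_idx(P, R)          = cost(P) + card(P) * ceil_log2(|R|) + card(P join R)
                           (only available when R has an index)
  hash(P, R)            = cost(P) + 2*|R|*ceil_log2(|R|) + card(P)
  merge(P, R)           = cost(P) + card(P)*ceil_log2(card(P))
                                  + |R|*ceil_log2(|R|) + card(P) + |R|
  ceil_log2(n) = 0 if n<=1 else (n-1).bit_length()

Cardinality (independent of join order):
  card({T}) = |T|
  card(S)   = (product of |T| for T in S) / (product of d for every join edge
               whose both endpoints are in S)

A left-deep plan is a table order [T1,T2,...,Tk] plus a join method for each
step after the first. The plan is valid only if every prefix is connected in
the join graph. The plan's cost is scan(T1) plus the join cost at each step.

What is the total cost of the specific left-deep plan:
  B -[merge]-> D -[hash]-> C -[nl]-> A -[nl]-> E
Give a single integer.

step 1: scan B: cost=400, card=400
step 2: join D via merge
    card(P join D) = 400*60/(5) = 4800
    cost = 400 + 400*9 + 60*6 + 400 + 60 = 4820
step 3: join C via hash
    card(P join C) = 4800*150/(16) = 45000
    cost = 4820 + 2*150*8 + 4800 = 12020
step 4: join A via nl
    card(P join A) = 45000*100/(2) = 2250000
    cost = 12020 + 45000*100 = 4512020
step 5: join E via nl
    card(P join E) = 2250000*20/(10) = 4500000
    cost = 4512020 + 2250000*20 = 49512020

49512020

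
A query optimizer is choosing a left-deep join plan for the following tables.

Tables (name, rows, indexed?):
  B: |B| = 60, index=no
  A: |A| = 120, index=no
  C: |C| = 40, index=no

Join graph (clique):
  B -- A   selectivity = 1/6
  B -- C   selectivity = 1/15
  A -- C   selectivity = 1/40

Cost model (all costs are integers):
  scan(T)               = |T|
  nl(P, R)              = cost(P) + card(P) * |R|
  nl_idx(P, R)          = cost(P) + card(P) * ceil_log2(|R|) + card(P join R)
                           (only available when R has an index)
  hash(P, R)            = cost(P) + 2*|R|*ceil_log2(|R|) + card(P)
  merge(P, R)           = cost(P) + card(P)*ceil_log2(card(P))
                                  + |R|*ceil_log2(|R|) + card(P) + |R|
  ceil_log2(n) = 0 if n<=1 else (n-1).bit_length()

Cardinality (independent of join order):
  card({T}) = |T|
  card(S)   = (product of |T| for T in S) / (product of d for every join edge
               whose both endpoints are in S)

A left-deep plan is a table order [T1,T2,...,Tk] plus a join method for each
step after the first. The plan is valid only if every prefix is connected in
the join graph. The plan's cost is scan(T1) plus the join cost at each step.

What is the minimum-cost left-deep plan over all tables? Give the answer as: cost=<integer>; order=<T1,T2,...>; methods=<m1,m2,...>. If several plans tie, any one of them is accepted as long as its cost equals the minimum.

cost=1560; order=A,C,B; methods=hash,hash

Selinger DP (subsets sized 1..n):
  {B}: scan cost=60, card=60
  {A}: scan cost=120, card=120
  {C}: scan cost=40, card=40
  {AB}: card=1200; try (B,hash)→960, (A,merge)→1440, (B,merge)→1500, (A,hash)→1800, (A,nl)→7260, (B,nl)→7320; best=960 via (B,hash)
  {BC}: card=160; try (C,hash)→600, (B,merge)→740, (C,merge)→760, (B,hash)→800, (B,nl)→2440, (C,nl)→2460; best=600 via (C,hash)
  {AC}: card=120; try (C,hash)→720, (A,merge)→1280, (C,merge)→1360, (A,hash)→1760, (A,nl)→4840, (C,nl)→4920; best=720 via (C,hash)
  {ABC}: card=80; try (B,hash)→1560, (B,merge)→2100, (A,hash)→2440, (C,hash)→2640, (A,merge)→3000, (B,nl)→7920 …(+3); best=1560 via (B,hash)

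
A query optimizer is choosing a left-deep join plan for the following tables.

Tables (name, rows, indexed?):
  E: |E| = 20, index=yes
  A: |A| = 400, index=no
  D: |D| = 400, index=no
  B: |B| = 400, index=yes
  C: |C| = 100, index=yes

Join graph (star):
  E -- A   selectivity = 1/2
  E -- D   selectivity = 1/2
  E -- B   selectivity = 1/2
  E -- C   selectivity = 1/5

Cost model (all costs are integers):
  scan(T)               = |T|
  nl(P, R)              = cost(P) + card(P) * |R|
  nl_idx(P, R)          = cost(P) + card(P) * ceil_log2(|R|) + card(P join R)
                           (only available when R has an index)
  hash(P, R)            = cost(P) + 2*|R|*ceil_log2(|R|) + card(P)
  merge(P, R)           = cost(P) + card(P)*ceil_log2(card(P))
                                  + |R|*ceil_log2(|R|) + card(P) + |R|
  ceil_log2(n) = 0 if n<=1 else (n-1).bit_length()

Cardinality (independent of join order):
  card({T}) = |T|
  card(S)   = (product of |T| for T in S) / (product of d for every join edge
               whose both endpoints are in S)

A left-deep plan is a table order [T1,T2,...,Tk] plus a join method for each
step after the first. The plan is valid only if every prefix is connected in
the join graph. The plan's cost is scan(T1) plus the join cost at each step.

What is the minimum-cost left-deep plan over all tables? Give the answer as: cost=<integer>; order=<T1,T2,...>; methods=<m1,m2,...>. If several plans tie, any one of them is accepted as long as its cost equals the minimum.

Selinger DP (subsets sized 1..n):
  {E}: scan cost=20, card=20
  {A}: scan cost=400, card=400
  {D}: scan cost=400, card=400
  {B}: scan cost=400, card=400
  {C}: scan cost=100, card=100
  {AE}: card=4000; try (E,hash)→1000, (A,merge)→4140, (E,merge)→4520, (E,nl_idx)→6400, (A,hash)→7240, (A,nl)→8020 …(+1); best=1000 via (E,hash)
  {DE}: card=4000; try (E,hash)→1000, (D,merge)→4140, (E,merge)→4520, (E,nl_idx)→6400, (D,hash)→7240, (D,nl)→8020 …(+1); best=1000 via (E,hash)
  {BE}: card=4000; try (E,hash)→1000, (B,merge)→4140, (B,nl_idx)→4200, (E,merge)→4520, (E,nl_idx)→6400, (B,hash)→7240 …(+2); best=1000 via (E,hash)
  {CE}: card=400; try (E,hash)→400, (C,nl_idx)→560, (C,merge)→940, (E,nl_idx)→1000, (E,merge)→1020, (C,hash)→1440 …(+2); best=400 via (E,hash)
  {ADE}: card=800000; try (D,hash)→12200, (A,hash)→12200, (D,merge)→57000, (A,merge)→57000, (D,nl)→1601000, (A,nl)→1601000; best=12200 via (D,hash)
  {ABE}: card=800000; try (B,hash)→12200, (A,hash)→12200, (B,merge)→57000, (A,merge)→57000, (B,nl_idx)→837000, (B,nl)→1601000 …(+1); best=12200 via (B,hash)
  {ACE}: card=80000; try (C,hash)→6400, (A,hash)→8000, (A,merge)→8400, (C,merge)→53800, (C,nl_idx)→109000, (A,nl)→160400 …(+1); best=6400 via (C,hash)
  {BDE}: card=800000; try (D,hash)→12200, (B,hash)→12200, (D,merge)→57000, (B,merge)→57000, (B,nl_idx)→837000, (D,nl)→1601000 …(+1); best=12200 via (D,hash)
  {CDE}: card=80000; try (C,hash)→6400, (D,hash)→8000, (D,merge)→8400, (C,merge)→53800, (C,nl_idx)→109000, (D,nl)→160400 …(+1); best=6400 via (C,hash)
  {BCE}: card=80000; try (C,hash)→6400, (B,hash)→8000, (B,merge)→8400, (C,merge)→53800, (B,nl_idx)→84000, (C,nl_idx)→109000 …(+2); best=6400 via (C,hash)
  {ABDE}: card=160000000; try (D,hash)→819400, (B,hash)→819400, (A,hash)→819400, (D,merge)→16816200, (B,merge)→16816200, (A,merge)→16816200 …(+4); best=819400 via (D,hash)
  {ACDE}: card=16000000; try (D,hash)→93600, (A,hash)→93600, (C,hash)→813600, (D,merge)→1450400, (A,merge)→1450400, (C,merge)→16813000 …(+4); best=93600 via (D,hash)
  {ABCE}: card=16000000; try (B,hash)→93600, (A,hash)→93600, (C,hash)→813600, (B,merge)→1450400, (A,merge)→1450400, (B,nl_idx)→16726400 …(+5); best=93600 via (B,hash)
  {BCDE}: card=16000000; try (D,hash)→93600, (B,hash)→93600, (C,hash)→813600, (D,merge)→1450400, (B,merge)→1450400, (B,nl_idx)→16726400 …(+5); best=93600 via (D,hash)
  {ABCDE}: card=3200000000; try (D,hash)→16100800, (B,hash)→16100800, (A,hash)→16100800, (C,hash)→160820800, (D,merge)→400097600, (B,merge)→400097600 …(+8); best=16100800 via (D,hash)

cost=16100800; order=A,E,C,B,D; methods=hash,hash,hash,hash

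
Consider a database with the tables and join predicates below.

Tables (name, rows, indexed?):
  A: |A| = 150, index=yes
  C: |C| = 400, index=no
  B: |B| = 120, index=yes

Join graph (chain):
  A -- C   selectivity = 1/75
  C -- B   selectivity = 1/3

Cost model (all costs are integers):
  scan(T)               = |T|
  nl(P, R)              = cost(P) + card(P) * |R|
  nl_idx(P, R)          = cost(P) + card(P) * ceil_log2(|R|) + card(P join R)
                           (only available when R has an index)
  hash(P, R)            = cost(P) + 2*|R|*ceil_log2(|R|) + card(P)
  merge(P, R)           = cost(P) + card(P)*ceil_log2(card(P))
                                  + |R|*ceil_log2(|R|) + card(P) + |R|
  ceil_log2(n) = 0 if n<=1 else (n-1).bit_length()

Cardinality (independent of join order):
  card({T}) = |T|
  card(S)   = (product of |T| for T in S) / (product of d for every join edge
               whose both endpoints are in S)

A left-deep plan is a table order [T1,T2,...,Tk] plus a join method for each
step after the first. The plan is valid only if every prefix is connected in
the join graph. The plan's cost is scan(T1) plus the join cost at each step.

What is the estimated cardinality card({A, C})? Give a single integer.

Tables in S: A(150), C(400)
Edges inside S: A-C(d=75)
numerator = 150 * 400 = 60000
denominator = 75 = 75
card(S) = 60000 / 75 = 800

800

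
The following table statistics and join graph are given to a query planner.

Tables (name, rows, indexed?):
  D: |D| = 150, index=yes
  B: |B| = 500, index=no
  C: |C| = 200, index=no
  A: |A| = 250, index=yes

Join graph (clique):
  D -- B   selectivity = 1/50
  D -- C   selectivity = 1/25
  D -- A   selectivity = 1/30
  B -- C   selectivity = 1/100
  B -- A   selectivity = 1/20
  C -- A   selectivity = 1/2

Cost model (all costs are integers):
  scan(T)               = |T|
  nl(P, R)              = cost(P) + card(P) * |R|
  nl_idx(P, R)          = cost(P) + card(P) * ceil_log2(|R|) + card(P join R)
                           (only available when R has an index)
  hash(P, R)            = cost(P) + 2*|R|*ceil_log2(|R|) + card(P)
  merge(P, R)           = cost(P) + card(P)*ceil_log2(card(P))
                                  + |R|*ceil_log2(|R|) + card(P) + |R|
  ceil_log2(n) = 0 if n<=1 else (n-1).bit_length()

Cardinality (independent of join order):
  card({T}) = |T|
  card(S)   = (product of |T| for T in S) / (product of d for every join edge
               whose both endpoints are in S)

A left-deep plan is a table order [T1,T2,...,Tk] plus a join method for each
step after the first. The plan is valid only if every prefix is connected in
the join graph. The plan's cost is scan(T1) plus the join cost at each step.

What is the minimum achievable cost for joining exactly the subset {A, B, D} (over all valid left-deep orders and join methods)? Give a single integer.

8900

Selinger DP over subsets of {A,B,D}:
  {D}: scan cost=150, card=150
  {B}: scan cost=500, card=500
  {A}: scan cost=250, card=250
  {BD}: card=1500; try (D,hash)→3400, (D,nl_idx)→6000, (B,merge)→6500, (D,merge)→6850, (B,hash)→9300, (B,nl)→75150 …(+1); best=3400 via (D,hash)
  {AD}: card=1250; try (A,nl_idx)→2600, (D,hash)→2900, (D,nl_idx)→3500, (A,merge)→3750, (D,merge)→3850, (A,hash)→4300 …(+2); best=2600 via (A,nl_idx)
  {AB}: card=6250; try (A,hash)→5000, (B,merge)→7500, (A,merge)→7750, (B,hash)→9500, (A,nl_idx)→10750, (B,nl)→125250 …(+1); best=5000 via (A,hash)
  {ABD}: card=625; try (A,hash)→8900, (B,hash)→12850, (D,hash)→13650, (A,nl_idx)→16025, (B,merge)→22600, (A,merge)→23650 …(+5); best=8900 via (A,hash)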